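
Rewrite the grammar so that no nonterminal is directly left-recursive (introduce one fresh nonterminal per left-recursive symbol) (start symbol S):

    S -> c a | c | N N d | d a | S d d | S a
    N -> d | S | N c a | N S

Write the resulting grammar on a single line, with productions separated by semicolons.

S, N are directly left-recursive.
For S: α = {d d, a}, β = {c a, c, N N d, d a}. Rewrite as S → β S' and S' → α S' | ε.
For N: α = {c a, S}, β = {d, S}. Rewrite as N → β N' and N' → α N' | ε.

S -> c a S' | c S' | N N d S' | d a S'; N -> d N' | S N'; S' -> d d S' | a S' | eps; N' -> c a N' | S N' | eps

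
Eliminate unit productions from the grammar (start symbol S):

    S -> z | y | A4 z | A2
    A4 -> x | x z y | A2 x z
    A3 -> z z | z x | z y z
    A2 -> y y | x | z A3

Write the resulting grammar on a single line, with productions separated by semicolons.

S -> y y | x | z A3 | z | y | A4 z; A4 -> x | x z y | A2 x z; A3 -> z z | z x | z y z; A2 -> y y | x | z A3

Unit pairs: S ⇒* {A2}.
For each unit pair (A, B), copy every non-unit production of B to A, then drop all unit productions.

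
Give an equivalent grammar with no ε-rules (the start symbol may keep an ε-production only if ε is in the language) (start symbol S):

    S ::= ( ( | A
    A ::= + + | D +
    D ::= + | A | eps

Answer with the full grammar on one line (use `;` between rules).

S ::= ( ( | A; A ::= + + | D + | +; D ::= + | A

The nullable symbols are {D}.
ε ∉ L(G), so no ε-production is kept.
For each production, add variants omitting each subset of nullable occurrences: A → D + gives D + | +.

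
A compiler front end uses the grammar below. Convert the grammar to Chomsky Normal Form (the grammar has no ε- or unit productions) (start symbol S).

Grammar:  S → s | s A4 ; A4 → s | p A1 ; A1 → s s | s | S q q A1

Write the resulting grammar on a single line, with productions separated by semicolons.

Introduce a nonterminal for each terminal appearing in a rule of length ≥ 2: X1 → s, X2 → p, X3 → q.
Binarize each right-hand side of length ≥ 3 by chaining fresh nonterminals (Y1, Y2, …): affected rules were A1 → S X3 X3 A1.

S → s | X1 A4; A4 → s | X2 A1; A1 → X1 X1 | s | S Y1; X1 → s; X2 → p; X3 → q; Y1 → X3 Y2; Y2 → X3 A1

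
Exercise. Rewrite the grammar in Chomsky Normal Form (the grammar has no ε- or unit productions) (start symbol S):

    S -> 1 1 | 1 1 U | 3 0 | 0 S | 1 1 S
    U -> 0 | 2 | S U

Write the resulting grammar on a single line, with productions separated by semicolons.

Introduce a nonterminal for each terminal appearing in a rule of length ≥ 2: X1 → 1, X2 → 3, X3 → 0.
Binarize each right-hand side of length ≥ 3 by chaining fresh nonterminals (Y1, Y2, …): affected rules were S → X1 X1 U; S → X1 X1 S.

S -> X1 X1 | X1 Y1 | X2 X3 | X3 S | X1 Y2; U -> 0 | 2 | S U; X1 -> 1; X2 -> 3; X3 -> 0; Y1 -> X1 U; Y2 -> X1 S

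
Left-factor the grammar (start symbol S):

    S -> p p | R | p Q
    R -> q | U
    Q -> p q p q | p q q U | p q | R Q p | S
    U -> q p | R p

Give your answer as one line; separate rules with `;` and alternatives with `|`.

S -> R | p S'; R -> q | U; Q -> R Q p | S | p q Q'; U -> q p | R p; S' -> p | Q; Q' -> p q | q U | ε

S has alternatives sharing prefix 'p': factor to S → p S' with S' → p | Q.
Q has alternatives sharing prefix 'p q': factor to Q → p q Q' with Q' → p q | q U | ε.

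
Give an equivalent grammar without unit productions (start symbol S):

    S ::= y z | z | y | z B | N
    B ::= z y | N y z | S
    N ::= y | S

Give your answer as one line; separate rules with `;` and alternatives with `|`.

S ::= y z | z | y | z B; B ::= z y | N y z | y z | z | y | z B; N ::= y z | z | y | z B

Unit pairs: B ⇒* {N, S}; N ⇒* {S}; S ⇒* {N}.
For each unit pair (A, B), copy every non-unit production of B to A, then drop all unit productions.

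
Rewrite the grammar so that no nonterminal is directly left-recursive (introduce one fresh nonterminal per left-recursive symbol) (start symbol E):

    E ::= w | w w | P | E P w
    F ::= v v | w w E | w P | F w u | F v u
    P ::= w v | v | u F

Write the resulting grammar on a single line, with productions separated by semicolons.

E ::= w E' | w w E' | P E'; F ::= v v F' | w w E F' | w P F'; P ::= w v | v | u F; E' ::= P w E' | ε; F' ::= w u F' | v u F' | ε

E, F are directly left-recursive.
For E: α = {P w}, β = {w, w w, P}. Rewrite as E → β E' and E' → α E' | ε.
For F: α = {w u, v u}, β = {v v, w w E, w P}. Rewrite as F → β F' and F' → α F' | ε.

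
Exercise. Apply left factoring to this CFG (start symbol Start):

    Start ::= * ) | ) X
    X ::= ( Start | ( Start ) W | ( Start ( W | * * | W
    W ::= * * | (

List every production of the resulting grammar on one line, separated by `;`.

Start ::= * ) | ) X; X ::= * * | W | ( Start X1; W ::= * * | (; X1 ::= epsilon | ) W | ( W

X has alternatives sharing prefix '( Start': factor to X → ( Start X1 with X1 → ε | ) W | ( W.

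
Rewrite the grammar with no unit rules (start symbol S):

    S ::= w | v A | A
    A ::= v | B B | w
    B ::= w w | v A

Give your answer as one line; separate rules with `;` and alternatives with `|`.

Unit pairs: S ⇒* {A}.
Replace each nonterminal's rules with the union of the non-unit rules of every nonterminal it unit-derives.

S ::= w | v A | v | B B; A ::= v | B B | w; B ::= w w | v A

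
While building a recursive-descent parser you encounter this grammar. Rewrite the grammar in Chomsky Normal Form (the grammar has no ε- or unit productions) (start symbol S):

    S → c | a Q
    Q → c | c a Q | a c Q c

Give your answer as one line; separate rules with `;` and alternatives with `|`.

S → c | X1 Q; Q → c | X2 Y1 | X1 Y2; X1 → a; X2 → c; Y1 → X1 Q; Y2 → X2 Y3; Y3 → Q X2

Introduce a nonterminal for each terminal appearing in a rule of length ≥ 2: X1 → a, X2 → c.
Binarize each right-hand side of length ≥ 3 by chaining fresh nonterminals (Y1, Y2, …): affected rules were Q → X2 X1 Q; Q → X1 X2 Q X2.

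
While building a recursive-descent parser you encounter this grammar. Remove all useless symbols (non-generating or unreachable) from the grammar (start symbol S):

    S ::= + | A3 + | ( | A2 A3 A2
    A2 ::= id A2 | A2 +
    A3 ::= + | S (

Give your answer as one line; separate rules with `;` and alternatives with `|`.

Generating nonterminals: {A3, S}.
Reachable from S after that: {A3, S}.
Removed useless symbols: {A2} and every production mentioning them.

S ::= + | A3 + | (; A3 ::= + | S (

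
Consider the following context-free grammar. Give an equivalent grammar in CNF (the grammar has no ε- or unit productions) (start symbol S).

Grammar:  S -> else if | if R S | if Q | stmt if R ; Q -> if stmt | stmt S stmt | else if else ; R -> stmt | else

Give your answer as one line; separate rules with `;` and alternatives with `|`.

Introduce a nonterminal for each terminal appearing in a rule of length ≥ 2: X1 → else, X2 → if, X3 → stmt.
Binarize each right-hand side of length ≥ 3 by chaining fresh nonterminals (Y1, Y2, …): affected rules were S → X2 R S; S → X3 X2 R; Q → X3 S X3; Q → X1 X2 X1.

S -> X1 X2 | X2 Y1 | X2 Q | X3 Y2; Q -> X2 X3 | X3 Y3 | X1 Y4; R -> stmt | else; X1 -> else; X2 -> if; X3 -> stmt; Y1 -> R S; Y2 -> X2 R; Y3 -> S X3; Y4 -> X2 X1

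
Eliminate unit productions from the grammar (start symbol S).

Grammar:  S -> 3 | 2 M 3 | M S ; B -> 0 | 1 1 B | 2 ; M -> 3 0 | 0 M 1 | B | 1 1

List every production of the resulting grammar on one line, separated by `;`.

Unit pairs: M ⇒* {B}.
Replace each nonterminal's rules with the union of the non-unit rules of every nonterminal it unit-derives.

S -> 3 | 2 M 3 | M S; B -> 0 | 1 1 B | 2; M -> 0 | 1 1 B | 2 | 3 0 | 0 M 1 | 1 1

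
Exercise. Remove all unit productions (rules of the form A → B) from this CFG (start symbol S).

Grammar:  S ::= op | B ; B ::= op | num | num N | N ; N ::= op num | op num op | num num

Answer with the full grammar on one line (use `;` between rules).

S ::= op | num | num N | op num | op num op | num num; B ::= op | num | num N | op num | op num op | num num; N ::= op num | op num op | num num

Unit pairs: B ⇒* {N}; S ⇒* {B, N}.
Replace each nonterminal's rules with the union of the non-unit rules of every nonterminal it unit-derives.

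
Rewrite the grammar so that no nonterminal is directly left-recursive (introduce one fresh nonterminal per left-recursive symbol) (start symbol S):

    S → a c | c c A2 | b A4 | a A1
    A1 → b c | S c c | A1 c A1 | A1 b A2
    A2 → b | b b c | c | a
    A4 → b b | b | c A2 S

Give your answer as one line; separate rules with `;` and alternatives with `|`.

S → a c | c c A2 | b A4 | a A1; A1 → b c A1' | S c c A1'; A2 → b | b b c | c | a; A4 → b b | b | c A2 S; A1' → c A1 A1' | b A2 A1' | ε

Directly left-recursive nonterminal: A1.
For A1: α = {c A1, b A2}, β = {b c, S c c}. Rewrite as A1 → β A1' and A1' → α A1' | ε.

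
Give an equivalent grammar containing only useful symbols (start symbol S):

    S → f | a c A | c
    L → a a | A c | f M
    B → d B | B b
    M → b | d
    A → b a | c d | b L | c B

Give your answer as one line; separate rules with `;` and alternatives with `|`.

Generating nonterminals: {A, L, M, S}.
Reachable from S after that: {A, L, M, S}.
Removed useless symbols: {B} and every production mentioning them.

S → f | a c A | c; L → a a | A c | f M; M → b | d; A → b a | c d | b L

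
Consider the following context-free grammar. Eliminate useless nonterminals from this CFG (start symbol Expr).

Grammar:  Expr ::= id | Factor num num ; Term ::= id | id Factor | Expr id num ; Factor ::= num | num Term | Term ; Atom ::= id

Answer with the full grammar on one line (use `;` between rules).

Expr ::= id | Factor num num; Term ::= id | id Factor | Expr id num; Factor ::= num | num Term | Term

Generating nonterminals: {Atom, Expr, Factor, Term}.
Reachable from Expr after that: {Expr, Factor, Term}.
Removed useless symbols: {Atom} and every production mentioning them.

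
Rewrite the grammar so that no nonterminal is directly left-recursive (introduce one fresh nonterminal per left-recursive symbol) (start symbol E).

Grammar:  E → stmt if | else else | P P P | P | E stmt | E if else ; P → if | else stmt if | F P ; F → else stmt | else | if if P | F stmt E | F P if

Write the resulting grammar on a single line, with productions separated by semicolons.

E → stmt if E' | else else E' | P P P E' | P E'; P → if | else stmt if | F P; F → else stmt F' | else F' | if if P F'; E' → stmt E' | if else E' | eps; F' → stmt E F' | P if F' | eps

Left recursion appears on E, F.
For E: α = {stmt, if else}, β = {stmt if, else else, P P P, P}. Rewrite as E → β E' and E' → α E' | ε.
For F: α = {stmt E, P if}, β = {else stmt, else, if if P}. Rewrite as F → β F' and F' → α F' | ε.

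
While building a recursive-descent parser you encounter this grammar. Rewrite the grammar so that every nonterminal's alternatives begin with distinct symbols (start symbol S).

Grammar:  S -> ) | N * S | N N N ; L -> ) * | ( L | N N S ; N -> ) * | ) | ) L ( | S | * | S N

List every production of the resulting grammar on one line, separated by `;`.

S -> ) | N S'; L -> ) * | ( L | N N S; N -> * | ) N' | S N''; S' -> * S | N N; N' -> * | ε | L (; N'' -> ε | N

S has alternatives sharing prefix 'N': factor to S → N S' with S' → * S | N N.
N has alternatives sharing prefix ')': factor to N → ) N' with N' → * | ε | L (.
N has alternatives sharing prefix 'S': factor to N → S N'' with N'' → ε | N.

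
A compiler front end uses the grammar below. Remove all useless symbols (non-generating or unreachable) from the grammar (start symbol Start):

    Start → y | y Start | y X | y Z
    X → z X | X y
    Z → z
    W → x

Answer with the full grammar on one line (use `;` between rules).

Start → y | y Start | y Z; Z → z

Generating nonterminals: {Start, W, Z}.
Reachable from Start after that: {Start, Z}.
Removed useless symbols: {W, X} and every production mentioning them.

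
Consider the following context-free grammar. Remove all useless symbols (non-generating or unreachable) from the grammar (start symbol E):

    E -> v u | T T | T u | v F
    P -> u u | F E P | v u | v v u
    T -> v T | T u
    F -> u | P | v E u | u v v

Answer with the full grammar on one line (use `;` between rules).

Generating nonterminals: {E, F, P}.
Reachable from E after that: {E, F, P}.
Removed useless symbols: {T} and every production mentioning them.

E -> v u | v F; P -> u u | F E P | v u | v v u; F -> u | P | v E u | u v v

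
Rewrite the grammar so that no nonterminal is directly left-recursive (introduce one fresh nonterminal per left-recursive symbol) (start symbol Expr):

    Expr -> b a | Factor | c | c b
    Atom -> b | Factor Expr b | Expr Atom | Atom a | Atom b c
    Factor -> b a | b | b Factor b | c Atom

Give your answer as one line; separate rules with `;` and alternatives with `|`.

Atom is directly left-recursive.
For Atom: α = {a, b c}, β = {b, Factor Expr b, Expr Atom}. Rewrite as Atom → β Atom1 and Atom1 → α Atom1 | ε.

Expr -> b a | Factor | c | c b; Atom -> b Atom1 | Factor Expr b Atom1 | Expr Atom Atom1; Factor -> b a | b | b Factor b | c Atom; Atom1 -> a Atom1 | b c Atom1 | ε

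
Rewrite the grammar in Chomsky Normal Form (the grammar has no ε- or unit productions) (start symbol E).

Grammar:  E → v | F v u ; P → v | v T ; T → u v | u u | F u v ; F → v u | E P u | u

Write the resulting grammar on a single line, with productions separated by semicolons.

Introduce a nonterminal for each terminal appearing in a rule of length ≥ 2: X1 → v, X2 → u.
Binarize each right-hand side of length ≥ 3 by chaining fresh nonterminals (Y1, Y2, …): affected rules were E → F X1 X2; T → F X2 X1; F → E P X2.

E → v | F Y1; P → v | X1 T; T → X2 X1 | X2 X2 | F Y2; F → X1 X2 | E Y3 | u; X1 → v; X2 → u; Y1 → X1 X2; Y2 → X2 X1; Y3 → P X2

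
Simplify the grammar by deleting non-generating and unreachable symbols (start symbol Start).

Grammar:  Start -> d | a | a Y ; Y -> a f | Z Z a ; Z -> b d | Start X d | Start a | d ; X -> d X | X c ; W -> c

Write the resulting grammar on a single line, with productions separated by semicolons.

Generating nonterminals: {Start, W, Y, Z}.
Reachable from Start after that: {Start, Y, Z}.
Removed useless symbols: {W, X} and every production mentioning them.

Start -> d | a | a Y; Y -> a f | Z Z a; Z -> b d | Start a | d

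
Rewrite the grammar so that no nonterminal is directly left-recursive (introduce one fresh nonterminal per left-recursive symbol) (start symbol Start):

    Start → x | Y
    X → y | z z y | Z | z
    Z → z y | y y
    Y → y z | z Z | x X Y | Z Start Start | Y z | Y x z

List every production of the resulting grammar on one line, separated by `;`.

Directly left-recursive nonterminal: Y.
For Y: α = {z, x z}, β = {y z, z Z, x X Y, Z Start Start}. Rewrite as Y → β Y1 and Y1 → α Y1 | ε.

Start → x | Y; X → y | z z y | Z | z; Z → z y | y y; Y → y z Y1 | z Z Y1 | x X Y Y1 | Z Start Start Y1; Y1 → z Y1 | x z Y1 | eps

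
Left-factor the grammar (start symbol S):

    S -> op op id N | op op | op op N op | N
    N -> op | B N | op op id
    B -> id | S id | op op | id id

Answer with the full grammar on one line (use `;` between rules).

S has alternatives sharing prefix 'op op': factor to S → op op S' with S' → id N | ε | N op.
N has alternatives sharing prefix 'op': factor to N → op N' with N' → ε | op id.
B has alternatives sharing prefix 'id': factor to B → id B' with B' → ε | id.

S -> N | op op S'; N -> B N | op N'; B -> S id | op op | id B'; S' -> id N | eps | N op; N' -> eps | op id; B' -> eps | id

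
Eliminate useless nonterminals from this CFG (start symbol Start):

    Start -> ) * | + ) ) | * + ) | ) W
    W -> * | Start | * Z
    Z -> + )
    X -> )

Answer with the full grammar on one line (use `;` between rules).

Start -> ) * | + ) ) | * + ) | ) W; W -> * | Start | * Z; Z -> + )

Generating nonterminals: {Start, W, X, Z}.
Reachable from Start after that: {Start, W, Z}.
Removed useless symbols: {X} and every production mentioning them.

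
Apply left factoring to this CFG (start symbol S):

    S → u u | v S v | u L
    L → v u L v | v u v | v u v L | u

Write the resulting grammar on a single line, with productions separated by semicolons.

S has alternatives sharing prefix 'u': factor to S → u S' with S' → u | L.
L has alternatives sharing prefix 'v u': factor to L → v u L' with L' → L v | v | v L.
L' has alternatives sharing prefix 'v': factor to L' → v L'' with L'' → ε | L.

S → v S v | u S'; L → u | v u L'; S' → u | L; L' → L v | v L''; L'' → ε | L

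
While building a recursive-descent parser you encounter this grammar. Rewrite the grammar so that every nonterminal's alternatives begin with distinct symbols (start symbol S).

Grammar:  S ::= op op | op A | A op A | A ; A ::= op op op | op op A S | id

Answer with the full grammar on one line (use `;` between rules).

S has alternatives sharing prefix 'op': factor to S → op S' with S' → op | A.
S has alternatives sharing prefix 'A': factor to S → A S'' with S'' → op A | ε.
A has alternatives sharing prefix 'op op': factor to A → op op A' with A' → op | A S.

S ::= op S' | A S''; A ::= id | op op A'; S' ::= op | A; S'' ::= op A | ε; A' ::= op | A S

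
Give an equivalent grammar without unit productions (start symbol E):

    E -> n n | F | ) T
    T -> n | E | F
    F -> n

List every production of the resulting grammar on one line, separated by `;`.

Unit pairs: E ⇒* {F}; T ⇒* {E, F}.
For every A with A ⇒* B via unit rules, add B's non-unit alternatives to A; then delete every rule of the form X → Y.

E -> n n | ) T | n; T -> n n | ) T | n; F -> n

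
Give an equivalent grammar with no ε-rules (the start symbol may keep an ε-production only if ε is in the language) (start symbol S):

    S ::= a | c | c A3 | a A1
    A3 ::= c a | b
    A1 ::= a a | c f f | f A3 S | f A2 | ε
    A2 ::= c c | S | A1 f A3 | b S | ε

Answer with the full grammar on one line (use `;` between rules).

S ::= a | c | c A3 | a A1; A3 ::= c a | b; A1 ::= a a | c f f | f A3 S | f A2 | f; A2 ::= c c | S | A1 f A3 | f A3 | b S

Nullable nonterminals: {A1, A2}.
ε ∉ L(G), so no ε-production is kept.
Expand every rule over subsets of its nullable positions: A1 → f A2 gives f A2 | f. A2 → A1 f A3 gives A1 f A3 | f A3.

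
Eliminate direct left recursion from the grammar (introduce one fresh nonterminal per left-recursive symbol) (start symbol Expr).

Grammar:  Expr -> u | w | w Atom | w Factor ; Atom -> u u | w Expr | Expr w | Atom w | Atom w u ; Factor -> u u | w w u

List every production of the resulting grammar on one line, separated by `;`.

Directly left-recursive nonterminal: Atom.
For Atom: α = {w, w u}, β = {u u, w Expr, Expr w}. Rewrite as Atom → β Atom1 and Atom1 → α Atom1 | ε.

Expr -> u | w | w Atom | w Factor; Atom -> u u Atom1 | w Expr Atom1 | Expr w Atom1; Factor -> u u | w w u; Atom1 -> w Atom1 | w u Atom1 | ε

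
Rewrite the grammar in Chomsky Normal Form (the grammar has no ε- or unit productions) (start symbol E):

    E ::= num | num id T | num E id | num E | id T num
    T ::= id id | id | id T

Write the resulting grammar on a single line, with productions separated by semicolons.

Introduce a nonterminal for each terminal appearing in a rule of length ≥ 2: X1 → num, X2 → id.
Binarize each right-hand side of length ≥ 3 by chaining fresh nonterminals (Y1, Y2, …): affected rules were E → X1 X2 T; E → X1 E X2; E → X2 T X1.

E ::= num | X1 Y1 | X1 Y2 | X1 E | X2 Y3; T ::= X2 X2 | id | X2 T; X1 ::= num; X2 ::= id; Y1 ::= X2 T; Y2 ::= E X2; Y3 ::= T X1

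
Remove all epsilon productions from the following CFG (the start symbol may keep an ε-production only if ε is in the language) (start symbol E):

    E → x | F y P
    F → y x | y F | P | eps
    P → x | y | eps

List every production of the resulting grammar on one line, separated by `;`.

Nullable set = {F, P}.
ε ∉ L(G), so no ε-production is kept.
Add the nullable-subset variants: E → F y P gives F y P | F y | y P | y. F → y F gives y F | y.

E → x | F y P | F y | y P | y; F → y x | y F | y | P; P → x | y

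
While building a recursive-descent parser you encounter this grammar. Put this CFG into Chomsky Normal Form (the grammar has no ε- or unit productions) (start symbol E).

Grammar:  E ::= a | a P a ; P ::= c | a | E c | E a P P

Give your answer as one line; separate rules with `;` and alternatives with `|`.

E ::= a | X1 Y1; P ::= c | a | E X2 | E Y2; X1 ::= a; X2 ::= c; Y1 ::= P X1; Y2 ::= X1 Y3; Y3 ::= P P

Introduce a nonterminal for each terminal appearing in a rule of length ≥ 2: X1 → a, X2 → c.
Binarize each right-hand side of length ≥ 3 by chaining fresh nonterminals (Y1, Y2, …): affected rules were E → X1 P X1; P → E X1 P P.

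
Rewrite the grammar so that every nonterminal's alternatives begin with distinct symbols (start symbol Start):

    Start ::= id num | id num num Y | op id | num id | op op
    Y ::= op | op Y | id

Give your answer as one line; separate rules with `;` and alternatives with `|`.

Start has alternatives sharing prefix 'id num': factor to Start → id num Start1 with Start1 → ε | num Y.
Start has alternatives sharing prefix 'op': factor to Start → op Start2 with Start2 → id | op.
Y has alternatives sharing prefix 'op': factor to Y → op Y1 with Y1 → ε | Y.

Start ::= num id | id num Start1 | op Start2; Y ::= id | op Y1; Start1 ::= epsilon | num Y; Start2 ::= id | op; Y1 ::= epsilon | Y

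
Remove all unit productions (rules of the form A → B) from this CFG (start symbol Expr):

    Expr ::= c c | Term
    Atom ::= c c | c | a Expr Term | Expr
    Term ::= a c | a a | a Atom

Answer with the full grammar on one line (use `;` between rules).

Unit pairs: Atom ⇒* {Expr, Term}; Expr ⇒* {Term}.
Replace each nonterminal's rules with the union of the non-unit rules of every nonterminal it unit-derives.

Expr ::= a c | a a | a Atom | c c; Atom ::= a c | a a | a Atom | c c | c | a Expr Term; Term ::= a c | a a | a Atom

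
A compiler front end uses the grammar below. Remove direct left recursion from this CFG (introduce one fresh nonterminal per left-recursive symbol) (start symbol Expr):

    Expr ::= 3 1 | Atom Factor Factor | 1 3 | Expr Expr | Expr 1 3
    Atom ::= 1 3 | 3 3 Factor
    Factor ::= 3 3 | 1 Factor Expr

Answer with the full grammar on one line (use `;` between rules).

Directly left-recursive nonterminal: Expr.
For Expr: α = {Expr, 1 3}, β = {3 1, Atom Factor Factor, 1 3}. Rewrite as Expr → β Expr1 and Expr1 → α Expr1 | ε.

Expr ::= 3 1 Expr1 | Atom Factor Factor Expr1 | 1 3 Expr1; Atom ::= 1 3 | 3 3 Factor; Factor ::= 3 3 | 1 Factor Expr; Expr1 ::= Expr Expr1 | 1 3 Expr1 | eps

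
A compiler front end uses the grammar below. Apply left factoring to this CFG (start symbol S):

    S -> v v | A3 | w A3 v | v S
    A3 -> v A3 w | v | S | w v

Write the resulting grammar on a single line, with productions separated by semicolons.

S -> A3 | w A3 v | v S'; A3 -> S | w v | v A3'; S' -> v | S; A3' -> A3 w | ε

S has alternatives sharing prefix 'v': factor to S → v S' with S' → v | S.
A3 has alternatives sharing prefix 'v': factor to A3 → v A3' with A3' → A3 w | ε.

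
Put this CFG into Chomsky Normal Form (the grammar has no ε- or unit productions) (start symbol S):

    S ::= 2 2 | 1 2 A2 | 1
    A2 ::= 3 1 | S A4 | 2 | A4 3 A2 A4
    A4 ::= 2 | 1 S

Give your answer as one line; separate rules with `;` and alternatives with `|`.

Introduce a nonterminal for each terminal appearing in a rule of length ≥ 2: X1 → 2, X2 → 1, X3 → 3.
Binarize each right-hand side of length ≥ 3 by chaining fresh nonterminals (Y1, Y2, …): affected rules were S → X2 X1 A2; A2 → A4 X3 A2 A4.

S ::= X1 X1 | X2 Y1 | 1; A2 ::= X3 X2 | S A4 | 2 | A4 Y2; A4 ::= 2 | X2 S; X1 ::= 2; X2 ::= 1; X3 ::= 3; Y1 ::= X1 A2; Y2 ::= X3 Y3; Y3 ::= A2 A4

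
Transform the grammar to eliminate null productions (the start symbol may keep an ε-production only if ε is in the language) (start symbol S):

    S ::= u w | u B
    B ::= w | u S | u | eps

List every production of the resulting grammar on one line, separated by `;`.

S ::= u w | u B | u; B ::= w | u S | u

Nullable nonterminals: {B}.
ε ∉ L(G), so no ε-production is kept.
For each production, add variants omitting each subset of nullable occurrences: S → u B gives u B | u.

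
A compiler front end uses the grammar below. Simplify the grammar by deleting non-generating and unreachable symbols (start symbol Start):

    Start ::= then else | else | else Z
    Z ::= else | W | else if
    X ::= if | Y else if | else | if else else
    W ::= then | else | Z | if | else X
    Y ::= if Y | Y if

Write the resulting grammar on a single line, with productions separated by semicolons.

Generating nonterminals: {Start, W, X, Z}.
Reachable from Start after that: {Start, W, X, Z}.
Removed useless symbols: {Y} and every production mentioning them.

Start ::= then else | else | else Z; Z ::= else | W | else if; X ::= if | else | if else else; W ::= then | else | Z | if | else X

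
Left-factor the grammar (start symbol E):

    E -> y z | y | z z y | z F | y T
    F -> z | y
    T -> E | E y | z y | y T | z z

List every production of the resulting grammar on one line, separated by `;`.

E has alternatives sharing prefix 'y': factor to E → y E' with E' → z | ε | T.
E has alternatives sharing prefix 'z': factor to E → z E'' with E'' → z y | F.
T has alternatives sharing prefix 'E': factor to T → E T' with T' → ε | y.
T has alternatives sharing prefix 'z': factor to T → z T'' with T'' → y | z.

E -> y E' | z E''; F -> z | y; T -> y T | E T' | z T''; E' -> z | eps | T; E'' -> z y | F; T' -> eps | y; T'' -> y | z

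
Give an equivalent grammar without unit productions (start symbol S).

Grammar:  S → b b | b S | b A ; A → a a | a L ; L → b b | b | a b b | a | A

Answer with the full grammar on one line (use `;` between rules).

Unit pairs: L ⇒* {A}.
For each unit pair (A, B), copy every non-unit production of B to A, then drop all unit productions.

S → b b | b S | b A; A → a a | a L; L → b b | b | a b b | a | a a | a L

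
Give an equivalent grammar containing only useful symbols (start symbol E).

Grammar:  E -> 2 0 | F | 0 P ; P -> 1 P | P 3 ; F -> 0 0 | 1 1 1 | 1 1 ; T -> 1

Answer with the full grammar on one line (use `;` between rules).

Generating nonterminals: {E, F, T}.
Reachable from E after that: {E, F}.
Removed useless symbols: {P, T} and every production mentioning them.

E -> 2 0 | F; F -> 0 0 | 1 1 1 | 1 1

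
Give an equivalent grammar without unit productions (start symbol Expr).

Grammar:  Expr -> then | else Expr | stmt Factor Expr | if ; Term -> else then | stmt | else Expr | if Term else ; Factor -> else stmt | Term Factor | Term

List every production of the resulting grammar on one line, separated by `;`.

Unit pairs: Factor ⇒* {Term}.
For each unit pair (A, B), copy every non-unit production of B to A, then drop all unit productions.

Expr -> then | else Expr | stmt Factor Expr | if; Term -> else then | stmt | else Expr | if Term else; Factor -> else then | stmt | else Expr | if Term else | else stmt | Term Factor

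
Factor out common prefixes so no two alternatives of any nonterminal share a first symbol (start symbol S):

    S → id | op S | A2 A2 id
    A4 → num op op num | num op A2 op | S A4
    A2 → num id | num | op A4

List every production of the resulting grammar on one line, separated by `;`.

A4 has alternatives sharing prefix 'num op': factor to A4 → num op A4' with A4' → op num | A2 op.
A2 has alternatives sharing prefix 'num': factor to A2 → num A2' with A2' → id | ε.

S → id | op S | A2 A2 id; A4 → S A4 | num op A4'; A2 → op A4 | num A2'; A4' → op num | A2 op; A2' → id | eps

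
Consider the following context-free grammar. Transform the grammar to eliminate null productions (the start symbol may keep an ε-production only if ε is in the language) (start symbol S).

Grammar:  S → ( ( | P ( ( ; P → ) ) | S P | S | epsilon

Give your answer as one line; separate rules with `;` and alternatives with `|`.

S → ( ( | P ( (; P → ) ) | S P | S

The nullable symbols are {P}.
ε ∉ L(G), so no ε-production is kept.
Expand every rule over subsets of its nullable positions: P → S P gives S P | S.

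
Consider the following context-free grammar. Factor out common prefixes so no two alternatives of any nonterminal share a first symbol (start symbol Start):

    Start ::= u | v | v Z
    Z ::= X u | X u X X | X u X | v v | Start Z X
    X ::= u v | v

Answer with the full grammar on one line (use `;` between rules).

Start has alternatives sharing prefix 'v': factor to Start → v Start1 with Start1 → ε | Z.
Z has alternatives sharing prefix 'X u': factor to Z → X u Z1 with Z1 → ε | X X | X.
Z1 has alternatives sharing prefix 'X': factor to Z1 → X Z11 with Z11 → X | ε.

Start ::= u | v Start1; Z ::= v v | Start Z X | X u Z1; X ::= u v | v; Start1 ::= ε | Z; Z1 ::= ε | X Z11; Z11 ::= X | ε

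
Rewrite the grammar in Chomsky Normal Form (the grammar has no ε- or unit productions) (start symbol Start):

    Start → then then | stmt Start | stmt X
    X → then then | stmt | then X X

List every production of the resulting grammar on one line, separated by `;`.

Start → X1 X1 | X2 Start | X2 X; X → X1 X1 | stmt | X1 Y1; X1 → then; X2 → stmt; Y1 → X X

Introduce a nonterminal for each terminal appearing in a rule of length ≥ 2: X1 → then, X2 → stmt.
Binarize each right-hand side of length ≥ 3 by chaining fresh nonterminals (Y1, Y2, …): affected rules were X → X1 X X.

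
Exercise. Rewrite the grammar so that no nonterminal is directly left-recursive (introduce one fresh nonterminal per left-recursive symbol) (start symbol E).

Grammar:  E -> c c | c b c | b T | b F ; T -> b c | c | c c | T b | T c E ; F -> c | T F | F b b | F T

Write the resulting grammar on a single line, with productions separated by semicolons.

E -> c c | c b c | b T | b F; T -> b c T' | c T' | c c T'; F -> c F' | T F F'; T' -> b T' | c E T' | epsilon; F' -> b b F' | T F' | epsilon

Left recursion appears on T, F.
For T: α = {b, c E}, β = {b c, c, c c}. Rewrite as T → β T' and T' → α T' | ε.
For F: α = {b b, T}, β = {c, T F}. Rewrite as F → β F' and F' → α F' | ε.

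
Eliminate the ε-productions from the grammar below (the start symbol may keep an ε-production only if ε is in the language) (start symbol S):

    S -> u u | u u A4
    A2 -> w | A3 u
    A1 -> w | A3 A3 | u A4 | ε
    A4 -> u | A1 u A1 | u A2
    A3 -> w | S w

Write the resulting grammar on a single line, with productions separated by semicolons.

S -> u u | u u A4; A2 -> w | A3 u; A1 -> w | A3 A3 | u A4; A4 -> u | A1 u A1 | A1 u | u A1 | u A2; A3 -> w | S w

Nullable set = {A1}.
ε ∉ L(G), so no ε-production is kept.
Expand every rule over subsets of its nullable positions: A4 → A1 u A1 gives A1 u A1 | A1 u | u A1.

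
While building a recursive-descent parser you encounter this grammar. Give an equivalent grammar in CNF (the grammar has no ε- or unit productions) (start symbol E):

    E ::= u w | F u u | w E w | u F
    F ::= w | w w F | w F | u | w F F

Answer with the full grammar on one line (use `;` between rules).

Introduce a nonterminal for each terminal appearing in a rule of length ≥ 2: X1 → u, X2 → w.
Binarize each right-hand side of length ≥ 3 by chaining fresh nonterminals (Y1, Y2, …): affected rules were E → F X1 X1; E → X2 E X2; F → X2 X2 F; F → X2 F F.

E ::= X1 X2 | F Y1 | X2 Y2 | X1 F; F ::= w | X2 Y3 | X2 F | u | X2 Y4; X1 ::= u; X2 ::= w; Y1 ::= X1 X1; Y2 ::= E X2; Y3 ::= X2 F; Y4 ::= F F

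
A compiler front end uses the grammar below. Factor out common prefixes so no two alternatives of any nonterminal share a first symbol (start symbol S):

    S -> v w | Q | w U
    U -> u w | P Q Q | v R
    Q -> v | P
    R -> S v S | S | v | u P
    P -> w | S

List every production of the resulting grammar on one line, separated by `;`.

S -> v w | Q | w U; U -> u w | P Q Q | v R; Q -> v | P; R -> v | u P | S R'; P -> w | S; R' -> v S | eps

R has alternatives sharing prefix 'S': factor to R → S R' with R' → v S | ε.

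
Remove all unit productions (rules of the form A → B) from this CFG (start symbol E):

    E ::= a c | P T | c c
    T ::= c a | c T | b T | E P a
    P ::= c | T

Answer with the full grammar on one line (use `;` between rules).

Unit pairs: P ⇒* {T}.
Replace each nonterminal's rules with the union of the non-unit rules of every nonterminal it unit-derives.

E ::= a c | P T | c c; T ::= c a | c T | b T | E P a; P ::= c | c a | c T | b T | E P a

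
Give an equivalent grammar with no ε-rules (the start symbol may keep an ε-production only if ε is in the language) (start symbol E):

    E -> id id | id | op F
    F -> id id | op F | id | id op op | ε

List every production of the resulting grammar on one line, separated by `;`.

E -> id id | id | op F | op; F -> id id | op F | op | id | id op op

The nullable symbols are {F}.
ε ∉ L(G), so no ε-production is kept.
For each production, add variants omitting each subset of nullable occurrences: E → op F gives op F | op. F → op F gives op F | op.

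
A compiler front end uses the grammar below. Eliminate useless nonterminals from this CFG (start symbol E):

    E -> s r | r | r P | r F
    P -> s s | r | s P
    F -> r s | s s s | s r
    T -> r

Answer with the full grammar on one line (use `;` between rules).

Generating nonterminals: {E, F, P, T}.
Reachable from E after that: {E, F, P}.
Removed useless symbols: {T} and every production mentioning them.

E -> s r | r | r P | r F; P -> s s | r | s P; F -> r s | s s s | s r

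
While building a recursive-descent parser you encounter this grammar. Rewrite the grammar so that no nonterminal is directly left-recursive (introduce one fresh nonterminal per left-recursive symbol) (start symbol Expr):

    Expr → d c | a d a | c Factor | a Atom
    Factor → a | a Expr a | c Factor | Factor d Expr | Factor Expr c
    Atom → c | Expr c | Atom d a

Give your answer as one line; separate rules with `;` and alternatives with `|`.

Left recursion appears on Factor, Atom.
For Factor: α = {d Expr, Expr c}, β = {a, a Expr a, c Factor}. Rewrite as Factor → β Factor1 and Factor1 → α Factor1 | ε.
For Atom: α = {d a}, β = {c, Expr c}. Rewrite as Atom → β Atom1 and Atom1 → α Atom1 | ε.

Expr → d c | a d a | c Factor | a Atom; Factor → a Factor1 | a Expr a Factor1 | c Factor Factor1; Atom → c Atom1 | Expr c Atom1; Factor1 → d Expr Factor1 | Expr c Factor1 | ε; Atom1 → d a Atom1 | ε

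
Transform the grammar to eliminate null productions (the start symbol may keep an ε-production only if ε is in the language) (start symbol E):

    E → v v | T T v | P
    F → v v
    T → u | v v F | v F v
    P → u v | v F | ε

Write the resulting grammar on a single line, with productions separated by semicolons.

Nullable set = {E, P}.
ε ∈ L(G) since E is nullable, so keep E → ε.

E → v v | T T v | P | ε; F → v v; T → u | v v F | v F v; P → u v | v F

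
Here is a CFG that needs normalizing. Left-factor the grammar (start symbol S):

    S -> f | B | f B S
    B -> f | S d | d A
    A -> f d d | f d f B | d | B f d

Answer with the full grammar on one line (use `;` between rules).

S has alternatives sharing prefix 'f': factor to S → f S' with S' → ε | B S.
A has alternatives sharing prefix 'f d': factor to A → f d A' with A' → d | f B.

S -> B | f S'; B -> f | S d | d A; A -> d | B f d | f d A'; S' -> ε | B S; A' -> d | f B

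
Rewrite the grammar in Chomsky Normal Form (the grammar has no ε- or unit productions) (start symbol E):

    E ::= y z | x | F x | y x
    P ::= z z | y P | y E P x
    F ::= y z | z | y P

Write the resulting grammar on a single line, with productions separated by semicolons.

E ::= X1 X2 | x | F X3 | X1 X3; P ::= X2 X2 | X1 P | X1 Y1; F ::= X1 X2 | z | X1 P; X1 ::= y; X2 ::= z; X3 ::= x; Y1 ::= E Y2; Y2 ::= P X3

Introduce a nonterminal for each terminal appearing in a rule of length ≥ 2: X1 → y, X2 → z, X3 → x.
Binarize each right-hand side of length ≥ 3 by chaining fresh nonterminals (Y1, Y2, …): affected rules were P → X1 E P X3.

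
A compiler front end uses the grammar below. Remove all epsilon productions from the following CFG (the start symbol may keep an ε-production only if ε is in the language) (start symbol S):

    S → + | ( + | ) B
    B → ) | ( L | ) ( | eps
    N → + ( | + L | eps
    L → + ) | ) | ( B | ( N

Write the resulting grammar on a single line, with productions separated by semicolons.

Nullable nonterminals: {B, N}.
ε ∉ L(G), so no ε-production is kept.
Add the nullable-subset variants: S → ) B gives ) B | ). L → ( B gives ( B | (.

S → + | ( + | ) B | ); B → ) | ( L | ) (; N → + ( | + L; L → + ) | ) | ( B | ( | ( N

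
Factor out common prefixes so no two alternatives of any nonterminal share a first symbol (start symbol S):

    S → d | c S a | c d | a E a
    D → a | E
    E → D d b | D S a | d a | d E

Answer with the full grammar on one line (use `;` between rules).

S → d | a E a | c S'; D → a | E; E → D E' | d E''; S' → S a | d; E' → d b | S a; E'' → a | E

S has alternatives sharing prefix 'c': factor to S → c S' with S' → S a | d.
E has alternatives sharing prefix 'D': factor to E → D E' with E' → d b | S a.
E has alternatives sharing prefix 'd': factor to E → d E'' with E'' → a | E.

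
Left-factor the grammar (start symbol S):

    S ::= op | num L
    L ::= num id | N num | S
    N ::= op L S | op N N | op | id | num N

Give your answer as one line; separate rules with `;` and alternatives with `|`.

S ::= op | num L; L ::= num id | N num | S; N ::= id | num N | op N'; N' ::= L S | N N | ε

N has alternatives sharing prefix 'op': factor to N → op N' with N' → L S | N N | ε.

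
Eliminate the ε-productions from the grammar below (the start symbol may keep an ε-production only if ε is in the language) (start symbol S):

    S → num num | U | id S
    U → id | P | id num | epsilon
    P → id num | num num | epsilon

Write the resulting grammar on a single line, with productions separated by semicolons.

S → num num | U | id S | id | epsilon; U → id | P | id num; P → id num | num num

Nullable nonterminals: {P, S, U}.
ε ∈ L(G) since S is nullable, so keep S → ε.
Expand every rule over subsets of its nullable positions: S → id S gives id S | id.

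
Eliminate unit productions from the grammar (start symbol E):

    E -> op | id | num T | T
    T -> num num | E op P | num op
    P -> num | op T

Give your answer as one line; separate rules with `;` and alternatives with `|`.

Unit pairs: E ⇒* {T}.
For every A with A ⇒* B via unit rules, add B's non-unit alternatives to A; then delete every rule of the form X → Y.

E -> op | id | num T | num num | E op P | num op; T -> num num | E op P | num op; P -> num | op T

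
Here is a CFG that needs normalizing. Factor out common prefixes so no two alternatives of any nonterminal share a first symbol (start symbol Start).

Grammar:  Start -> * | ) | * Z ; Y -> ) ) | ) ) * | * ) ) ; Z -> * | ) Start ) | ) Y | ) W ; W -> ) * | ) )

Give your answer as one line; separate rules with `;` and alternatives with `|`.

Start -> ) | * Start1; Y -> * ) ) | ) ) Y1; Z -> * | ) Z1; W -> ) W1; Start1 -> ε | Z; Y1 -> ε | *; Z1 -> Start ) | Y | W; W1 -> * | )

Start has alternatives sharing prefix '*': factor to Start → * Start1 with Start1 → ε | Z.
Y has alternatives sharing prefix ') )': factor to Y → ) ) Y1 with Y1 → ε | *.
Z has alternatives sharing prefix ')': factor to Z → ) Z1 with Z1 → Start ) | Y | W.
W has alternatives sharing prefix ')': factor to W → ) W1 with W1 → * | ).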